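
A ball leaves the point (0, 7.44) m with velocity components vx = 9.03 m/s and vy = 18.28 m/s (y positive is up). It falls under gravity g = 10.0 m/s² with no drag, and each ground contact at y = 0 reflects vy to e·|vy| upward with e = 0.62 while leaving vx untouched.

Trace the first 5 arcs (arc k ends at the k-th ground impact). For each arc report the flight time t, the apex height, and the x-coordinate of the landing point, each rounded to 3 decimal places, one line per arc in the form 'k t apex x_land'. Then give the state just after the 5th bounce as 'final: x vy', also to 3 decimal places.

1 4.026 24.148 36.351
2 2.725 9.282 60.959
3 1.690 3.568 76.215
4 1.048 1.372 85.674
5 0.649 0.527 91.539
final: 91.539 2.013

Arc 1: start y=7.440, vy=18.280 → t=4.026, apex=24.148, x_land=36.351, impact vy=-21.976
  bounce: vy ← 0.62·21.976 = 13.625
Arc 2: start y=0.000, vy=13.625 → t=2.725, apex=9.282, x_land=60.959, impact vy=-13.625
  bounce: vy ← 0.62·13.625 = 8.448
Arc 3: start y=0.000, vy=8.448 → t=1.690, apex=3.568, x_land=76.215, impact vy=-8.448
  bounce: vy ← 0.62·8.448 = 5.238
Arc 4: start y=0.000, vy=5.238 → t=1.048, apex=1.372, x_land=85.674, impact vy=-5.238
  bounce: vy ← 0.62·5.238 = 3.247
Arc 5: start y=0.000, vy=3.247 → t=0.649, apex=0.527, x_land=91.539, impact vy=-3.247
  bounce: vy ← 0.62·3.247 = 2.013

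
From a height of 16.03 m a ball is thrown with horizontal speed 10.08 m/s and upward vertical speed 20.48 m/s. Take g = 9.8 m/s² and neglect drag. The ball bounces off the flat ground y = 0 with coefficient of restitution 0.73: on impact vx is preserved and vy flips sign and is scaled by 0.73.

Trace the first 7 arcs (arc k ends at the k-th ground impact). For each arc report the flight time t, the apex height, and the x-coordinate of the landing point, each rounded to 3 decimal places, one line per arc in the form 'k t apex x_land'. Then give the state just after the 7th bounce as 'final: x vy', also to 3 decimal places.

1 4.854 37.430 48.924
2 4.035 19.946 89.599
3 2.946 10.629 119.291
4 2.150 5.664 140.967
5 1.570 3.019 156.790
6 1.146 1.609 168.341
7 0.837 0.857 176.773
final: 176.773 2.992

Arc 1: start y=16.030, vy=20.480 → t=4.854, apex=37.430, x_land=48.924, impact vy=-27.085
  bounce: vy ← 0.73·27.085 = 19.772
Arc 2: start y=0.000, vy=19.772 → t=4.035, apex=19.946, x_land=89.599, impact vy=-19.772
  bounce: vy ← 0.73·19.772 = 14.434
Arc 3: start y=0.000, vy=14.434 → t=2.946, apex=10.629, x_land=119.291, impact vy=-14.434
  bounce: vy ← 0.73·14.434 = 10.537
Arc 4: start y=0.000, vy=10.537 → t=2.150, apex=5.664, x_land=140.967, impact vy=-10.537
  bounce: vy ← 0.73·10.537 = 7.692
Arc 5: start y=0.000, vy=7.692 → t=1.570, apex=3.019, x_land=156.790, impact vy=-7.692
  bounce: vy ← 0.73·7.692 = 5.615
Arc 6: start y=0.000, vy=5.615 → t=1.146, apex=1.609, x_land=168.341, impact vy=-5.615
  bounce: vy ← 0.73·5.615 = 4.099
Arc 7: start y=0.000, vy=4.099 → t=0.837, apex=0.857, x_land=176.773, impact vy=-4.099
  bounce: vy ← 0.73·4.099 = 2.992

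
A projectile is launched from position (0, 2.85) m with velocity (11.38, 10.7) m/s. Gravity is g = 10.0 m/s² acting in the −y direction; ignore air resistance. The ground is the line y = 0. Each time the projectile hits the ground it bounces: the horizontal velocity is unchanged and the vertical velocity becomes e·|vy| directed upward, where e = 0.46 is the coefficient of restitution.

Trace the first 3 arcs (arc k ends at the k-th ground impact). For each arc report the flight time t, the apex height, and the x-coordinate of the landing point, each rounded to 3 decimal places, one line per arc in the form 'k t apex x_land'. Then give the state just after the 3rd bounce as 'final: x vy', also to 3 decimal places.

1 2.380 8.574 27.079
2 1.205 1.814 40.790
3 0.554 0.384 47.096
final: 47.096 1.275

Arc 1: start y=2.850, vy=10.700 → t=2.380, apex=8.574, x_land=27.079, impact vy=-13.095
  bounce: vy ← 0.46·13.095 = 6.024
Arc 2: start y=0.000, vy=6.024 → t=1.205, apex=1.814, x_land=40.790, impact vy=-6.024
  bounce: vy ← 0.46·6.024 = 2.771
Arc 3: start y=0.000, vy=2.771 → t=0.554, apex=0.384, x_land=47.096, impact vy=-2.771
  bounce: vy ← 0.46·2.771 = 1.275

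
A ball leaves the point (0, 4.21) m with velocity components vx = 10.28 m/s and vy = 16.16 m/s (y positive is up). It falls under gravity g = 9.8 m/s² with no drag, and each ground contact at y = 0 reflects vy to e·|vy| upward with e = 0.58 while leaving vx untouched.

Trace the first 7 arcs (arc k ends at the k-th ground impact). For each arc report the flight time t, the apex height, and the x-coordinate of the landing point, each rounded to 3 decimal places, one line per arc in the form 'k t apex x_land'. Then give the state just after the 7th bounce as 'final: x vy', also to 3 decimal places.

Arc 1: start y=4.210, vy=16.160 → t=3.541, apex=17.534, x_land=36.398, impact vy=-18.538
  bounce: vy ← 0.58·18.538 = 10.752
Arc 2: start y=0.000, vy=10.752 → t=2.194, apex=5.898, x_land=58.955, impact vy=-10.752
  bounce: vy ← 0.58·10.752 = 6.236
Arc 3: start y=0.000, vy=6.236 → t=1.273, apex=1.984, x_land=72.038, impact vy=-6.236
  bounce: vy ← 0.58·6.236 = 3.617
Arc 4: start y=0.000, vy=3.617 → t=0.738, apex=0.667, x_land=79.627, impact vy=-3.617
  bounce: vy ← 0.58·3.617 = 2.098
Arc 5: start y=0.000, vy=2.098 → t=0.428, apex=0.225, x_land=84.028, impact vy=-2.098
  bounce: vy ← 0.58·2.098 = 1.217
Arc 6: start y=0.000, vy=1.217 → t=0.248, apex=0.076, x_land=86.581, impact vy=-1.217
  bounce: vy ← 0.58·1.217 = 0.706
Arc 7: start y=0.000, vy=0.706 → t=0.144, apex=0.025, x_land=88.061, impact vy=-0.706
  bounce: vy ← 0.58·0.706 = 0.409

1 3.541 17.534 36.398
2 2.194 5.898 58.955
3 1.273 1.984 72.038
4 0.738 0.667 79.627
5 0.428 0.225 84.028
6 0.248 0.076 86.581
7 0.144 0.025 88.061
final: 88.061 0.409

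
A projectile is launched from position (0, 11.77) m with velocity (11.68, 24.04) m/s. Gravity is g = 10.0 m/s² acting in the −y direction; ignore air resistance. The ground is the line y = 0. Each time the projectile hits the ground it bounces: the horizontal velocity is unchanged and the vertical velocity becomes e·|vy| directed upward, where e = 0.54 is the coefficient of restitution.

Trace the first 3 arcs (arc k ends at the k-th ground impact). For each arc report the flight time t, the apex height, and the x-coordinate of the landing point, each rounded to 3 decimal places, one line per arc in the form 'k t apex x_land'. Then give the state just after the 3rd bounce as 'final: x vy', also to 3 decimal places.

1 5.256 40.666 61.389
2 3.080 11.858 97.363
3 1.663 3.458 116.790
final: 116.790 4.491

Arc 1: start y=11.770, vy=24.040 → t=5.256, apex=40.666, x_land=61.389, impact vy=-28.519
  bounce: vy ← 0.54·28.519 = 15.400
Arc 2: start y=0.000, vy=15.400 → t=3.080, apex=11.858, x_land=97.363, impact vy=-15.400
  bounce: vy ← 0.54·15.400 = 8.316
Arc 3: start y=0.000, vy=8.316 → t=1.663, apex=3.458, x_land=116.790, impact vy=-8.316
  bounce: vy ← 0.54·8.316 = 4.491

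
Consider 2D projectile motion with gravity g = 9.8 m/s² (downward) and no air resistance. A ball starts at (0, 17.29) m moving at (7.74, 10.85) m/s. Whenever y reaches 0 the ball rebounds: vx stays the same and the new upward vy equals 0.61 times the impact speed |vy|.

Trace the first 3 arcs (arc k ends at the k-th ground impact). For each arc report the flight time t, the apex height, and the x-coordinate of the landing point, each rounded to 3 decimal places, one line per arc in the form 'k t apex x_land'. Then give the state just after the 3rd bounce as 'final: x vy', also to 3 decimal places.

Arc 1: start y=17.290, vy=10.850 → t=3.288, apex=23.296, x_land=25.446, impact vy=-21.368
  bounce: vy ← 0.61·21.368 = 13.035
Arc 2: start y=0.000, vy=13.035 → t=2.660, apex=8.669, x_land=46.035, impact vy=-13.035
  bounce: vy ← 0.61·13.035 = 7.951
Arc 3: start y=0.000, vy=7.951 → t=1.623, apex=3.226, x_land=58.595, impact vy=-7.951
  bounce: vy ← 0.61·7.951 = 4.850

1 3.288 23.296 25.446
2 2.660 8.669 46.035
3 1.623 3.226 58.595
final: 58.595 4.850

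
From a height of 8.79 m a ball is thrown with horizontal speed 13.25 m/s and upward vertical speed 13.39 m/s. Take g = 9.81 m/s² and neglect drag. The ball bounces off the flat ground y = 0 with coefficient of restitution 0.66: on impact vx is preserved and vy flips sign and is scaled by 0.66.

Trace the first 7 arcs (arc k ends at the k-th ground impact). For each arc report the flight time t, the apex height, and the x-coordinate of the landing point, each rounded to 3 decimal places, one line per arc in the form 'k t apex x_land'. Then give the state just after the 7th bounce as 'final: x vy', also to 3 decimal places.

1 3.277 17.928 43.417
2 2.524 7.810 76.855
3 1.666 3.402 98.924
4 1.099 1.482 113.490
5 0.726 0.645 123.103
6 0.479 0.281 129.448
7 0.316 0.122 133.635
final: 133.635 1.023

Arc 1: start y=8.790, vy=13.390 → t=3.277, apex=17.928, x_land=43.417, impact vy=-18.755
  bounce: vy ← 0.66·18.755 = 12.378
Arc 2: start y=0.000, vy=12.378 → t=2.524, apex=7.810, x_land=76.855, impact vy=-12.378
  bounce: vy ← 0.66·12.378 = 8.170
Arc 3: start y=0.000, vy=8.170 → t=1.666, apex=3.402, x_land=98.924, impact vy=-8.170
  bounce: vy ← 0.66·8.170 = 5.392
Arc 4: start y=0.000, vy=5.392 → t=1.099, apex=1.482, x_land=113.490, impact vy=-5.392
  bounce: vy ← 0.66·5.392 = 3.559
Arc 5: start y=0.000, vy=3.559 → t=0.726, apex=0.645, x_land=123.103, impact vy=-3.559
  bounce: vy ← 0.66·3.559 = 2.349
Arc 6: start y=0.000, vy=2.349 → t=0.479, apex=0.281, x_land=129.448, impact vy=-2.349
  bounce: vy ← 0.66·2.349 = 1.550
Arc 7: start y=0.000, vy=1.550 → t=0.316, apex=0.122, x_land=133.635, impact vy=-1.550
  bounce: vy ← 0.66·1.550 = 1.023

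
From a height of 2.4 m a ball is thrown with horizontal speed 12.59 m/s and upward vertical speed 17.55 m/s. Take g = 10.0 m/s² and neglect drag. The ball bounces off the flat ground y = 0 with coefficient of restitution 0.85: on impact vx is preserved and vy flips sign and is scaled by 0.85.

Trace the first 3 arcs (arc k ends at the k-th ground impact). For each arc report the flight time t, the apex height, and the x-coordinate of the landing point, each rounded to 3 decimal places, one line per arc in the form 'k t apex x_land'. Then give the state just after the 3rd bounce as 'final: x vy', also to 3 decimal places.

Arc 1: start y=2.400, vy=17.550 → t=3.642, apex=17.800, x_land=45.850, impact vy=-18.868
  bounce: vy ← 0.85·18.868 = 16.038
Arc 2: start y=0.000, vy=16.038 → t=3.208, apex=12.861, x_land=86.234, impact vy=-16.038
  bounce: vy ← 0.85·16.038 = 13.632
Arc 3: start y=0.000, vy=13.632 → t=2.726, apex=9.292, x_land=120.559, impact vy=-13.632
  bounce: vy ← 0.85·13.632 = 11.587

1 3.642 17.800 45.850
2 3.208 12.861 86.234
3 2.726 9.292 120.559
final: 120.559 11.587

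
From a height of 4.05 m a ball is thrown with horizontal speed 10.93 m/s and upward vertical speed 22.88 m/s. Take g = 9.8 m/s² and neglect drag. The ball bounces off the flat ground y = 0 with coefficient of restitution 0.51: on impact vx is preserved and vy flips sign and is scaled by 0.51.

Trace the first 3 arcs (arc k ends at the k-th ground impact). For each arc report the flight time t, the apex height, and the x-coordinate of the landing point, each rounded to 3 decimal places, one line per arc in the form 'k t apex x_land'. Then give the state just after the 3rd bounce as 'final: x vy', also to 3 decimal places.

Arc 1: start y=4.050, vy=22.880 → t=4.840, apex=30.759, x_land=52.903, impact vy=-24.554
  bounce: vy ← 0.51·24.554 = 12.522
Arc 2: start y=0.000, vy=12.522 → t=2.556, apex=8.000, x_land=80.835, impact vy=-12.522
  bounce: vy ← 0.51·12.522 = 6.386
Arc 3: start y=0.000, vy=6.386 → t=1.303, apex=2.081, x_land=95.081, impact vy=-6.386
  bounce: vy ← 0.51·6.386 = 3.257

1 4.840 30.759 52.903
2 2.556 8.000 80.835
3 1.303 2.081 95.081
final: 95.081 3.257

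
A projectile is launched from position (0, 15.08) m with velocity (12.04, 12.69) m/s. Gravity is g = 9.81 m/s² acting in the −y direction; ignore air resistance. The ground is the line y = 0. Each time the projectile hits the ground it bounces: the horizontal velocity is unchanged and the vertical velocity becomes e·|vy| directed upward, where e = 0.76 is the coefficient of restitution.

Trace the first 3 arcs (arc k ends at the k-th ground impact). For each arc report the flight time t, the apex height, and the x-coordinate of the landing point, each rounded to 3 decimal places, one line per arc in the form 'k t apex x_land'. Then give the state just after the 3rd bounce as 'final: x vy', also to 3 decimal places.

1 3.473 23.288 41.809
2 3.312 13.451 81.685
3 2.517 7.769 111.991
final: 111.991 9.383

Arc 1: start y=15.080, vy=12.690 → t=3.473, apex=23.288, x_land=41.809, impact vy=-21.375
  bounce: vy ← 0.76·21.375 = 16.245
Arc 2: start y=0.000, vy=16.245 → t=3.312, apex=13.451, x_land=81.685, impact vy=-16.245
  bounce: vy ← 0.76·16.245 = 12.346
Arc 3: start y=0.000, vy=12.346 → t=2.517, apex=7.769, x_land=111.991, impact vy=-12.346
  bounce: vy ← 0.76·12.346 = 9.383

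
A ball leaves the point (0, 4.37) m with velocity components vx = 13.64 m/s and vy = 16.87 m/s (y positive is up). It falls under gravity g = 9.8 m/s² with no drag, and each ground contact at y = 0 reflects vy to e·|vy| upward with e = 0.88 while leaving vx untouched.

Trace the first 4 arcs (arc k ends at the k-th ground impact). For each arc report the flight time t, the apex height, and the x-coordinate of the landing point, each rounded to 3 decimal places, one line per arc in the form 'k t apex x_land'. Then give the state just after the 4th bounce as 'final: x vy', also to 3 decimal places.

1 3.685 18.890 50.262
2 3.456 14.629 97.397
3 3.041 11.328 138.876
4 2.676 8.773 175.378
final: 175.378 11.539

Arc 1: start y=4.370, vy=16.870 → t=3.685, apex=18.890, x_land=50.262, impact vy=-19.242
  bounce: vy ← 0.88·19.242 = 16.933
Arc 2: start y=0.000, vy=16.933 → t=3.456, apex=14.629, x_land=97.397, impact vy=-16.933
  bounce: vy ← 0.88·16.933 = 14.901
Arc 3: start y=0.000, vy=14.901 → t=3.041, apex=11.328, x_land=138.876, impact vy=-14.901
  bounce: vy ← 0.88·14.901 = 13.113
Arc 4: start y=0.000, vy=13.113 → t=2.676, apex=8.773, x_land=175.378, impact vy=-13.113
  bounce: vy ← 0.88·13.113 = 11.539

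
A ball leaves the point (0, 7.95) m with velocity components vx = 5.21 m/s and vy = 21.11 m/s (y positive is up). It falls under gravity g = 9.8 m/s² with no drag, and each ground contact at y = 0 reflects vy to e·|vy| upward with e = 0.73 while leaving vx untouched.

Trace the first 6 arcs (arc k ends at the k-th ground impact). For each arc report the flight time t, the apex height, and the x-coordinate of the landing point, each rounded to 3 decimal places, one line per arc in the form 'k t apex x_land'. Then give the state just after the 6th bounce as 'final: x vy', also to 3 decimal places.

Arc 1: start y=7.950, vy=21.110 → t=4.657, apex=30.686, x_land=24.261, impact vy=-24.525
  bounce: vy ← 0.73·24.525 = 17.903
Arc 2: start y=0.000, vy=17.903 → t=3.654, apex=16.353, x_land=43.296, impact vy=-17.903
  bounce: vy ← 0.73·17.903 = 13.069
Arc 3: start y=0.000, vy=13.069 → t=2.667, apex=8.714, x_land=57.192, impact vy=-13.069
  bounce: vy ← 0.73·13.069 = 9.540
Arc 4: start y=0.000, vy=9.540 → t=1.947, apex=4.644, x_land=67.336, impact vy=-9.540
  bounce: vy ← 0.73·9.540 = 6.965
Arc 5: start y=0.000, vy=6.965 → t=1.421, apex=2.475, x_land=74.741, impact vy=-6.965
  bounce: vy ← 0.73·6.965 = 5.084
Arc 6: start y=0.000, vy=5.084 → t=1.038, apex=1.319, x_land=80.147, impact vy=-5.084
  bounce: vy ← 0.73·5.084 = 3.711

1 4.657 30.686 24.261
2 3.654 16.353 43.296
3 2.667 8.714 57.192
4 1.947 4.644 67.336
5 1.421 2.475 74.741
6 1.038 1.319 80.147
final: 80.147 3.711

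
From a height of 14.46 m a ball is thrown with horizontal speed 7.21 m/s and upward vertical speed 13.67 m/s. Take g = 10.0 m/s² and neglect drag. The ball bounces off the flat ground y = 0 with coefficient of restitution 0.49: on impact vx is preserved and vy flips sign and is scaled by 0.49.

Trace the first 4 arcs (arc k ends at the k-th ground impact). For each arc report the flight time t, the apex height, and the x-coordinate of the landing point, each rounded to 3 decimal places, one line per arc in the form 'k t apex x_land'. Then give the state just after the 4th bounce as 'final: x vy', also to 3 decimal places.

Arc 1: start y=14.460, vy=13.670 → t=3.549, apex=23.803, x_land=25.588, impact vy=-21.819
  bounce: vy ← 0.49·21.819 = 10.691
Arc 2: start y=0.000, vy=10.691 → t=2.138, apex=5.715, x_land=41.004, impact vy=-10.691
  bounce: vy ← 0.49·10.691 = 5.239
Arc 3: start y=0.000, vy=5.239 → t=1.048, apex=1.372, x_land=48.559, impact vy=-5.239
  bounce: vy ← 0.49·5.239 = 2.567
Arc 4: start y=0.000, vy=2.567 → t=0.513, apex=0.329, x_land=52.260, impact vy=-2.567
  bounce: vy ← 0.49·2.567 = 1.258

1 3.549 23.803 25.588
2 2.138 5.715 41.004
3 1.048 1.372 48.559
4 0.513 0.329 52.260
final: 52.260 1.258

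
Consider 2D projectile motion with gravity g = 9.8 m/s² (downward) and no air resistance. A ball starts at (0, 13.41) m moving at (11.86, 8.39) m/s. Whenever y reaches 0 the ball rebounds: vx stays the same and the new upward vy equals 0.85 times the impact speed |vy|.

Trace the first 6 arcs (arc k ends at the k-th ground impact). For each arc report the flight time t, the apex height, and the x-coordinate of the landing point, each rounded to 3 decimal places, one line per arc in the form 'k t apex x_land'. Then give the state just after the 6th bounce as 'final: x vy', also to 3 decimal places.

1 2.719 17.001 32.245
2 3.167 12.284 69.801
3 2.692 8.875 101.724
4 2.288 6.412 128.858
5 1.945 4.633 151.922
6 1.653 3.347 171.526
final: 171.526 6.885

Arc 1: start y=13.410, vy=8.390 → t=2.719, apex=17.001, x_land=32.245, impact vy=-18.255
  bounce: vy ← 0.85·18.255 = 15.516
Arc 2: start y=0.000, vy=15.516 → t=3.167, apex=12.284, x_land=69.801, impact vy=-15.516
  bounce: vy ← 0.85·15.516 = 13.189
Arc 3: start y=0.000, vy=13.189 → t=2.692, apex=8.875, x_land=101.724, impact vy=-13.189
  bounce: vy ← 0.85·13.189 = 11.211
Arc 4: start y=0.000, vy=11.211 → t=2.288, apex=6.412, x_land=128.858, impact vy=-11.211
  bounce: vy ← 0.85·11.211 = 9.529
Arc 5: start y=0.000, vy=9.529 → t=1.945, apex=4.633, x_land=151.922, impact vy=-9.529
  bounce: vy ← 0.85·9.529 = 8.100
Arc 6: start y=0.000, vy=8.100 → t=1.653, apex=3.347, x_land=171.526, impact vy=-8.100
  bounce: vy ← 0.85·8.100 = 6.885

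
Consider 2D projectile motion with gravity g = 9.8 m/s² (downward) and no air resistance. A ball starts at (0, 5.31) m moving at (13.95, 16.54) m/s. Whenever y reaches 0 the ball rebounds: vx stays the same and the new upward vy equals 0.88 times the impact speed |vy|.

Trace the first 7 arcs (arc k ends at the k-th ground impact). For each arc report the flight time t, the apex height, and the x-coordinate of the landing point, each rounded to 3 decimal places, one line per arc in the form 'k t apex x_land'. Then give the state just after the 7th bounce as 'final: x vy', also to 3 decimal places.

Arc 1: start y=5.310, vy=16.540 → t=3.671, apex=19.268, x_land=51.207, impact vy=-19.433
  bounce: vy ← 0.88·19.433 = 17.101
Arc 2: start y=0.000, vy=17.101 → t=3.490, apex=14.921, x_land=99.893, impact vy=-17.101
  bounce: vy ← 0.88·17.101 = 15.049
Arc 3: start y=0.000, vy=15.049 → t=3.071, apex=11.555, x_land=142.736, impact vy=-15.049
  bounce: vy ← 0.88·15.049 = 13.243
Arc 4: start y=0.000, vy=13.243 → t=2.703, apex=8.948, x_land=180.439, impact vy=-13.243
  bounce: vy ← 0.88·13.243 = 11.654
Arc 5: start y=0.000, vy=11.654 → t=2.378, apex=6.929, x_land=213.617, impact vy=-11.654
  bounce: vy ← 0.88·11.654 = 10.255
Arc 6: start y=0.000, vy=10.255 → t=2.093, apex=5.366, x_land=242.814, impact vy=-10.255
  bounce: vy ← 0.88·10.255 = 9.025
Arc 7: start y=0.000, vy=9.025 → t=1.842, apex=4.155, x_land=268.507, impact vy=-9.025
  bounce: vy ← 0.88·9.025 = 7.942

1 3.671 19.268 51.207
2 3.490 14.921 99.893
3 3.071 11.555 142.736
4 2.703 8.948 180.439
5 2.378 6.929 213.617
6 2.093 5.366 242.814
7 1.842 4.155 268.507
final: 268.507 7.942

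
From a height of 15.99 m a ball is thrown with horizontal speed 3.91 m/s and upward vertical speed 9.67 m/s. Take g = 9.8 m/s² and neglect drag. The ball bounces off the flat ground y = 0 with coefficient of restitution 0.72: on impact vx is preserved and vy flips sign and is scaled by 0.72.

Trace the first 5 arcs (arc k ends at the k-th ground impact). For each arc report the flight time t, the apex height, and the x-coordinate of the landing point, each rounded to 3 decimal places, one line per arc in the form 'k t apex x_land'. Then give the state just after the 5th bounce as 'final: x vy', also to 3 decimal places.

1 3.045 20.761 11.906
2 2.964 10.762 23.496
3 2.134 5.579 31.840
4 1.537 2.892 37.848
5 1.106 1.499 42.174
final: 42.174 3.903

Arc 1: start y=15.990, vy=9.670 → t=3.045, apex=20.761, x_land=11.906, impact vy=-20.172
  bounce: vy ← 0.72·20.172 = 14.524
Arc 2: start y=0.000, vy=14.524 → t=2.964, apex=10.762, x_land=23.496, impact vy=-14.524
  bounce: vy ← 0.72·14.524 = 10.457
Arc 3: start y=0.000, vy=10.457 → t=2.134, apex=5.579, x_land=31.840, impact vy=-10.457
  bounce: vy ← 0.72·10.457 = 7.529
Arc 4: start y=0.000, vy=7.529 → t=1.537, apex=2.892, x_land=37.848, impact vy=-7.529
  bounce: vy ← 0.72·7.529 = 5.421
Arc 5: start y=0.000, vy=5.421 → t=1.106, apex=1.499, x_land=42.174, impact vy=-5.421
  bounce: vy ← 0.72·5.421 = 3.903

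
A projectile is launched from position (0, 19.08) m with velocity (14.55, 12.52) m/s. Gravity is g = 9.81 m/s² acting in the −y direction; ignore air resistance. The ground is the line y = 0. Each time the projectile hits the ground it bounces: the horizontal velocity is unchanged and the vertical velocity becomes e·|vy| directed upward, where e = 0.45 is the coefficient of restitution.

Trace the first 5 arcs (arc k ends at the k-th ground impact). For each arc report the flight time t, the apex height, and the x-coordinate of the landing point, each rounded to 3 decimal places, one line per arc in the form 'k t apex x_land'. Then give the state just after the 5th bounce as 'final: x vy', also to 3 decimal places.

Arc 1: start y=19.080, vy=12.520 → t=3.625, apex=27.069, x_land=52.750, impact vy=-23.046
  bounce: vy ← 0.45·23.046 = 10.371
Arc 2: start y=0.000, vy=10.371 → t=2.114, apex=5.482, x_land=83.513, impact vy=-10.371
  bounce: vy ← 0.45·10.371 = 4.667
Arc 3: start y=0.000, vy=4.667 → t=0.951, apex=1.110, x_land=97.356, impact vy=-4.667
  bounce: vy ← 0.45·4.667 = 2.100
Arc 4: start y=0.000, vy=2.100 → t=0.428, apex=0.225, x_land=103.586, impact vy=-2.100
  bounce: vy ← 0.45·2.100 = 0.945
Arc 5: start y=0.000, vy=0.945 → t=0.193, apex=0.046, x_land=106.389, impact vy=-0.945
  bounce: vy ← 0.45·0.945 = 0.425

1 3.625 27.069 52.750
2 2.114 5.482 83.513
3 0.951 1.110 97.356
4 0.428 0.225 103.586
5 0.193 0.046 106.389
final: 106.389 0.425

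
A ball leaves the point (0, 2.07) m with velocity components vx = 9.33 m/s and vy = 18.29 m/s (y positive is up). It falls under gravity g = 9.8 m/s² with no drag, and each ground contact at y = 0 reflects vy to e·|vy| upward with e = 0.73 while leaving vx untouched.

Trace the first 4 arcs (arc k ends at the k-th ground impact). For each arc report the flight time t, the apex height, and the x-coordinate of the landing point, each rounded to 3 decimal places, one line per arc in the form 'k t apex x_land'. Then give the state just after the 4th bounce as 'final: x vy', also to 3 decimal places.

Arc 1: start y=2.070, vy=18.290 → t=3.843, apex=19.138, x_land=35.851, impact vy=-19.367
  bounce: vy ← 0.73·19.367 = 14.138
Arc 2: start y=0.000, vy=14.138 → t=2.885, apex=10.198, x_land=62.772, impact vy=-14.138
  bounce: vy ← 0.73·14.138 = 10.321
Arc 3: start y=0.000, vy=10.321 → t=2.106, apex=5.435, x_land=82.423, impact vy=-10.321
  bounce: vy ← 0.73·10.321 = 7.534
Arc 4: start y=0.000, vy=7.534 → t=1.538, apex=2.896, x_land=96.769, impact vy=-7.534
  bounce: vy ← 0.73·7.534 = 5.500

1 3.843 19.138 35.851
2 2.885 10.198 62.772
3 2.106 5.435 82.423
4 1.538 2.896 96.769
final: 96.769 5.500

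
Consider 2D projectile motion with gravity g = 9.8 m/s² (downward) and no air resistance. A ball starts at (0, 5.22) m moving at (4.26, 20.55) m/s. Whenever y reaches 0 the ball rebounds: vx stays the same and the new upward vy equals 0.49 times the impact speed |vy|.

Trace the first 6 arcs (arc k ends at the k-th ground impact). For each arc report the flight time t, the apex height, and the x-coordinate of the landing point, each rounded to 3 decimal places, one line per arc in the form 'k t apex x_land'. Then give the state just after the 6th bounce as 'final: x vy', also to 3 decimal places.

Arc 1: start y=5.220, vy=20.550 → t=4.434, apex=26.766, x_land=18.889, impact vy=-22.904
  bounce: vy ← 0.49·22.904 = 11.223
Arc 2: start y=0.000, vy=11.223 → t=2.290, apex=6.427, x_land=28.647, impact vy=-11.223
  bounce: vy ← 0.49·11.223 = 5.499
Arc 3: start y=0.000, vy=5.499 → t=1.122, apex=1.543, x_land=33.428, impact vy=-5.499
  bounce: vy ← 0.49·5.499 = 2.695
Arc 4: start y=0.000, vy=2.695 → t=0.550, apex=0.370, x_land=35.770, impact vy=-2.695
  bounce: vy ← 0.49·2.695 = 1.320
Arc 5: start y=0.000, vy=1.320 → t=0.269, apex=0.089, x_land=36.918, impact vy=-1.320
  bounce: vy ← 0.49·1.320 = 0.647
Arc 6: start y=0.000, vy=0.647 → t=0.132, apex=0.021, x_land=37.481, impact vy=-0.647
  bounce: vy ← 0.49·0.647 = 0.317

1 4.434 26.766 18.889
2 2.290 6.427 28.647
3 1.122 1.543 33.428
4 0.550 0.370 35.770
5 0.269 0.089 36.918
6 0.132 0.021 37.481
final: 37.481 0.317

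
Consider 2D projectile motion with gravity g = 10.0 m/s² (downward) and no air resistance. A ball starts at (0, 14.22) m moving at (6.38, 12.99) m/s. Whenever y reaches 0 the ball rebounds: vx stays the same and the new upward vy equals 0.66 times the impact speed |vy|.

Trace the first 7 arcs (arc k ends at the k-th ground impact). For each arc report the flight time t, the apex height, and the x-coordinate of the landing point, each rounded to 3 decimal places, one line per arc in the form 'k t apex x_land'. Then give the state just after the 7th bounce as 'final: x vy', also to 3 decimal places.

1 3.428 22.657 21.869
2 2.810 9.869 39.796
3 1.855 4.299 51.628
4 1.224 1.873 59.437
5 0.808 0.816 64.591
6 0.533 0.355 67.992
7 0.352 0.155 70.238
final: 70.238 1.161

Arc 1: start y=14.220, vy=12.990 → t=3.428, apex=22.657, x_land=21.869, impact vy=-21.287
  bounce: vy ← 0.66·21.287 = 14.049
Arc 2: start y=0.000, vy=14.049 → t=2.810, apex=9.869, x_land=39.796, impact vy=-14.049
  bounce: vy ← 0.66·14.049 = 9.273
Arc 3: start y=0.000, vy=9.273 → t=1.855, apex=4.299, x_land=51.628, impact vy=-9.273
  bounce: vy ← 0.66·9.273 = 6.120
Arc 4: start y=0.000, vy=6.120 → t=1.224, apex=1.873, x_land=59.437, impact vy=-6.120
  bounce: vy ← 0.66·6.120 = 4.039
Arc 5: start y=0.000, vy=4.039 → t=0.808, apex=0.816, x_land=64.591, impact vy=-4.039
  bounce: vy ← 0.66·4.039 = 2.666
Arc 6: start y=0.000, vy=2.666 → t=0.533, apex=0.355, x_land=67.992, impact vy=-2.666
  bounce: vy ← 0.66·2.666 = 1.759
Arc 7: start y=0.000, vy=1.759 → t=0.352, apex=0.155, x_land=70.238, impact vy=-1.759
  bounce: vy ← 0.66·1.759 = 1.161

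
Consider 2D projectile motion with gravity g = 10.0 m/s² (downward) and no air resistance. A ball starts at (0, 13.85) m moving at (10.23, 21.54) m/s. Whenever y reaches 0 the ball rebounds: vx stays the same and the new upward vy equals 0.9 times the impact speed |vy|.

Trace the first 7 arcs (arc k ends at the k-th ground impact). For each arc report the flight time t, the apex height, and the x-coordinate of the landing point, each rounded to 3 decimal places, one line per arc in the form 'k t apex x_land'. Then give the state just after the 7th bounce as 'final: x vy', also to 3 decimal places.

Arc 1: start y=13.850, vy=21.540 → t=4.876, apex=37.049, x_land=49.882, impact vy=-27.221
  bounce: vy ← 0.9·27.221 = 24.499
Arc 2: start y=0.000, vy=24.499 → t=4.900, apex=30.009, x_land=100.007, impact vy=-24.499
  bounce: vy ← 0.9·24.499 = 22.049
Arc 3: start y=0.000, vy=22.049 → t=4.410, apex=24.308, x_land=145.119, impact vy=-22.049
  bounce: vy ← 0.9·22.049 = 19.844
Arc 4: start y=0.000, vy=19.844 → t=3.969, apex=19.689, x_land=185.719, impact vy=-19.844
  bounce: vy ← 0.9·19.844 = 17.860
Arc 5: start y=0.000, vy=17.860 → t=3.572, apex=15.948, x_land=222.260, impact vy=-17.860
  bounce: vy ← 0.9·17.860 = 16.074
Arc 6: start y=0.000, vy=16.074 → t=3.215, apex=12.918, x_land=255.147, impact vy=-16.074
  bounce: vy ← 0.9·16.074 = 14.466
Arc 7: start y=0.000, vy=14.466 → t=2.893, apex=10.464, x_land=284.745, impact vy=-14.466
  bounce: vy ← 0.9·14.466 = 13.020

1 4.876 37.049 49.882
2 4.900 30.009 100.007
3 4.410 24.308 145.119
4 3.969 19.689 185.719
5 3.572 15.948 222.260
6 3.215 12.918 255.147
7 2.893 10.464 284.745
final: 284.745 13.020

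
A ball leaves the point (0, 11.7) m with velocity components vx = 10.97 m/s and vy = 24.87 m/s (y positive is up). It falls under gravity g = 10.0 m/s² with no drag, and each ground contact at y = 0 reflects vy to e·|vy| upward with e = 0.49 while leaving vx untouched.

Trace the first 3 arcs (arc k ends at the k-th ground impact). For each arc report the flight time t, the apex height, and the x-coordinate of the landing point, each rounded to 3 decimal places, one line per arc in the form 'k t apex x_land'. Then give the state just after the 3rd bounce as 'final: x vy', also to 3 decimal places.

Arc 1: start y=11.700, vy=24.870 → t=5.407, apex=42.626, x_land=59.312, impact vy=-29.198
  bounce: vy ← 0.49·29.198 = 14.307
Arc 2: start y=0.000, vy=14.307 → t=2.861, apex=10.234, x_land=90.702, impact vy=-14.307
  bounce: vy ← 0.49·14.307 = 7.010
Arc 3: start y=0.000, vy=7.010 → t=1.402, apex=2.457, x_land=106.083, impact vy=-7.010
  bounce: vy ← 0.49·7.010 = 3.435

1 5.407 42.626 59.312
2 2.861 10.234 90.702
3 1.402 2.457 106.083
final: 106.083 3.435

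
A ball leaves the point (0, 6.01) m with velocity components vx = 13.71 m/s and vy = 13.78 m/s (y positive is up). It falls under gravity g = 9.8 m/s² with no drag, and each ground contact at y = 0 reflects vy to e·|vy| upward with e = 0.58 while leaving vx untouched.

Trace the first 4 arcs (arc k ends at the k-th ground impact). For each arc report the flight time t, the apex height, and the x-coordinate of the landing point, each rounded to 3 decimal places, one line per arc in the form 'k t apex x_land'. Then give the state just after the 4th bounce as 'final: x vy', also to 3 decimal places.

Arc 1: start y=6.010, vy=13.780 → t=3.196, apex=15.698, x_land=43.817, impact vy=-17.541
  bounce: vy ← 0.58·17.541 = 10.174
Arc 2: start y=0.000, vy=10.174 → t=2.076, apex=5.281, x_land=72.283, impact vy=-10.174
  bounce: vy ← 0.58·10.174 = 5.901
Arc 3: start y=0.000, vy=5.901 → t=1.204, apex=1.776, x_land=88.793, impact vy=-5.901
  bounce: vy ← 0.58·5.901 = 3.422
Arc 4: start y=0.000, vy=3.422 → t=0.698, apex=0.598, x_land=98.369, impact vy=-3.422
  bounce: vy ← 0.58·3.422 = 1.985

1 3.196 15.698 43.817
2 2.076 5.281 72.283
3 1.204 1.776 88.793
4 0.698 0.598 98.369
final: 98.369 1.985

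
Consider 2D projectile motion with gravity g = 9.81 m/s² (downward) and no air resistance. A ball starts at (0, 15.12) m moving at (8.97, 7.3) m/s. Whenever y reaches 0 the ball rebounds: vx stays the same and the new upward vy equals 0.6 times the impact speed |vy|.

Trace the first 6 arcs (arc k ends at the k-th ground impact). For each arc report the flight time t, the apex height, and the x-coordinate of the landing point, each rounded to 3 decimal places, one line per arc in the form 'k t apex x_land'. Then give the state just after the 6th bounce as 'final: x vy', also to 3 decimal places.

Arc 1: start y=15.120, vy=7.300 → t=2.651, apex=17.836, x_land=23.780, impact vy=-18.707
  bounce: vy ← 0.6·18.707 = 11.224
Arc 2: start y=0.000, vy=11.224 → t=2.288, apex=6.421, x_land=44.306, impact vy=-11.224
  bounce: vy ← 0.6·11.224 = 6.734
Arc 3: start y=0.000, vy=6.734 → t=1.373, apex=2.312, x_land=56.622, impact vy=-6.734
  bounce: vy ← 0.6·6.734 = 4.041
Arc 4: start y=0.000, vy=4.041 → t=0.824, apex=0.832, x_land=64.011, impact vy=-4.041
  bounce: vy ← 0.6·4.041 = 2.424
Arc 5: start y=0.000, vy=2.424 → t=0.494, apex=0.300, x_land=68.444, impact vy=-2.424
  bounce: vy ← 0.6·2.424 = 1.455
Arc 6: start y=0.000, vy=1.455 → t=0.297, apex=0.108, x_land=71.105, impact vy=-1.455
  bounce: vy ← 0.6·1.455 = 0.873

1 2.651 17.836 23.780
2 2.288 6.421 44.306
3 1.373 2.312 56.622
4 0.824 0.832 64.011
5 0.494 0.300 68.444
6 0.297 0.108 71.105
final: 71.105 0.873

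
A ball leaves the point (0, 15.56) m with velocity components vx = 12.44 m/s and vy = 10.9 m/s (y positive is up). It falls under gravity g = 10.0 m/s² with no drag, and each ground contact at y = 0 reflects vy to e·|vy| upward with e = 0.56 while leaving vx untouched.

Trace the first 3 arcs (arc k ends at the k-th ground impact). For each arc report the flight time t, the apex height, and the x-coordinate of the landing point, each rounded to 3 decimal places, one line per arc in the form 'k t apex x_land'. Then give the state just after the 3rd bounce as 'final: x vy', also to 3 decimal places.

1 3.164 21.501 39.356
2 2.323 6.743 68.248
3 1.301 2.114 84.428
final: 84.428 3.642

Arc 1: start y=15.560, vy=10.900 → t=3.164, apex=21.501, x_land=39.356, impact vy=-20.737
  bounce: vy ← 0.56·20.737 = 11.613
Arc 2: start y=0.000, vy=11.613 → t=2.323, apex=6.743, x_land=68.248, impact vy=-11.613
  bounce: vy ← 0.56·11.613 = 6.503
Arc 3: start y=0.000, vy=6.503 → t=1.301, apex=2.114, x_land=84.428, impact vy=-6.503
  bounce: vy ← 0.56·6.503 = 3.642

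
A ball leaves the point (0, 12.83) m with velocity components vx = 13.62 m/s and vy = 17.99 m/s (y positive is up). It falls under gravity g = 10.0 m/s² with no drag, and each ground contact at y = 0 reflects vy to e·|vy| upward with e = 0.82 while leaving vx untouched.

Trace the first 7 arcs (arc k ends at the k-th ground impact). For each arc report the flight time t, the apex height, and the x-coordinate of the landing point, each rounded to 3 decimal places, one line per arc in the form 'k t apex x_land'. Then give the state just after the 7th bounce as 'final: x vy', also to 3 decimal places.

1 4.208 29.012 57.310
2 3.950 19.508 111.116
3 3.239 13.117 155.236
4 2.656 8.820 191.415
5 2.178 5.930 221.081
6 1.786 3.988 245.408
7 1.465 2.681 265.356
final: 265.356 6.005

Arc 1: start y=12.830, vy=17.990 → t=4.208, apex=29.012, x_land=57.310, impact vy=-24.088
  bounce: vy ← 0.82·24.088 = 19.752
Arc 2: start y=0.000, vy=19.752 → t=3.950, apex=19.508, x_land=111.116, impact vy=-19.752
  bounce: vy ← 0.82·19.752 = 16.197
Arc 3: start y=0.000, vy=16.197 → t=3.239, apex=13.117, x_land=155.236, impact vy=-16.197
  bounce: vy ← 0.82·16.197 = 13.281
Arc 4: start y=0.000, vy=13.281 → t=2.656, apex=8.820, x_land=191.415, impact vy=-13.281
  bounce: vy ← 0.82·13.281 = 10.891
Arc 5: start y=0.000, vy=10.891 → t=2.178, apex=5.930, x_land=221.081, impact vy=-10.891
  bounce: vy ← 0.82·10.891 = 8.930
Arc 6: start y=0.000, vy=8.930 → t=1.786, apex=3.988, x_land=245.408, impact vy=-8.930
  bounce: vy ← 0.82·8.930 = 7.323
Arc 7: start y=0.000, vy=7.323 → t=1.465, apex=2.681, x_land=265.356, impact vy=-7.323
  bounce: vy ← 0.82·7.323 = 6.005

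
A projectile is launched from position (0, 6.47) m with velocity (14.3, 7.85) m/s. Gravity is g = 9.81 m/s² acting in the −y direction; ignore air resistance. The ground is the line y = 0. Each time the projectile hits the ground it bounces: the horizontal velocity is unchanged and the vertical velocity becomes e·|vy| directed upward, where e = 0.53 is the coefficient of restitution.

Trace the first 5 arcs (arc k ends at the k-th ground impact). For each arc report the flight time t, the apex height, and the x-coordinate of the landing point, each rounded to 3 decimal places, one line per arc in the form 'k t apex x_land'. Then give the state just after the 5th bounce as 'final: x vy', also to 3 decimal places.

1 2.200 9.611 31.460
2 1.484 2.700 52.678
3 0.786 0.758 63.923
4 0.417 0.213 69.883
5 0.221 0.060 73.042
final: 73.042 0.574

Arc 1: start y=6.470, vy=7.850 → t=2.200, apex=9.611, x_land=31.460, impact vy=-13.732
  bounce: vy ← 0.53·13.732 = 7.278
Arc 2: start y=0.000, vy=7.278 → t=1.484, apex=2.700, x_land=52.678, impact vy=-7.278
  bounce: vy ← 0.53·7.278 = 3.857
Arc 3: start y=0.000, vy=3.857 → t=0.786, apex=0.758, x_land=63.923, impact vy=-3.857
  bounce: vy ← 0.53·3.857 = 2.044
Arc 4: start y=0.000, vy=2.044 → t=0.417, apex=0.213, x_land=69.883, impact vy=-2.044
  bounce: vy ← 0.53·2.044 = 1.084
Arc 5: start y=0.000, vy=1.084 → t=0.221, apex=0.060, x_land=73.042, impact vy=-1.084
  bounce: vy ← 0.53·1.084 = 0.574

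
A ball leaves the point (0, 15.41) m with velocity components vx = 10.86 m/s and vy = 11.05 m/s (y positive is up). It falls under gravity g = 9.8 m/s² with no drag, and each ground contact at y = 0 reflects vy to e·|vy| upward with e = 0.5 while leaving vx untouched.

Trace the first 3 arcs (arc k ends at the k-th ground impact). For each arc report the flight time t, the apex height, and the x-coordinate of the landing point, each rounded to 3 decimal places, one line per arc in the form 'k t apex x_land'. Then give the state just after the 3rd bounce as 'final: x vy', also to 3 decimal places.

1 3.229 21.640 35.067
2 2.101 5.410 57.890
3 1.051 1.352 69.301
final: 69.301 2.574

Arc 1: start y=15.410, vy=11.050 → t=3.229, apex=21.640, x_land=35.067, impact vy=-20.595
  bounce: vy ← 0.5·20.595 = 10.297
Arc 2: start y=0.000, vy=10.297 → t=2.101, apex=5.410, x_land=57.890, impact vy=-10.297
  bounce: vy ← 0.5·10.297 = 5.149
Arc 3: start y=0.000, vy=5.149 → t=1.051, apex=1.352, x_land=69.301, impact vy=-5.149
  bounce: vy ← 0.5·5.149 = 2.574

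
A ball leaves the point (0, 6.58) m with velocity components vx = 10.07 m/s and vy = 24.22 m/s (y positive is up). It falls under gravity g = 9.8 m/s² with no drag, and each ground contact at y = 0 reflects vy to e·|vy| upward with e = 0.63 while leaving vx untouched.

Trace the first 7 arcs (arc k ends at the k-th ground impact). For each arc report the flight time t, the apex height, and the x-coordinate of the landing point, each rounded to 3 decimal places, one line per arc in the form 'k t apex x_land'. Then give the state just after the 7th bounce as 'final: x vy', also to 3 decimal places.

1 5.201 36.509 52.375
2 3.439 14.490 87.008
3 2.167 5.751 108.828
4 1.365 2.283 122.574
5 0.860 0.906 131.234
6 0.542 0.360 136.690
7 0.341 0.143 140.127
final: 140.127 1.054

Arc 1: start y=6.580, vy=24.220 → t=5.201, apex=36.509, x_land=52.375, impact vy=-26.750
  bounce: vy ← 0.63·26.750 = 16.853
Arc 2: start y=0.000, vy=16.853 → t=3.439, apex=14.490, x_land=87.008, impact vy=-16.853
  bounce: vy ← 0.63·16.853 = 10.617
Arc 3: start y=0.000, vy=10.617 → t=2.167, apex=5.751, x_land=108.828, impact vy=-10.617
  bounce: vy ← 0.63·10.617 = 6.689
Arc 4: start y=0.000, vy=6.689 → t=1.365, apex=2.283, x_land=122.574, impact vy=-6.689
  bounce: vy ← 0.63·6.689 = 4.214
Arc 5: start y=0.000, vy=4.214 → t=0.860, apex=0.906, x_land=131.234, impact vy=-4.214
  bounce: vy ← 0.63·4.214 = 2.655
Arc 6: start y=0.000, vy=2.655 → t=0.542, apex=0.360, x_land=136.690, impact vy=-2.655
  bounce: vy ← 0.63·2.655 = 1.673
Arc 7: start y=0.000, vy=1.673 → t=0.341, apex=0.143, x_land=140.127, impact vy=-1.673
  bounce: vy ← 0.63·1.673 = 1.054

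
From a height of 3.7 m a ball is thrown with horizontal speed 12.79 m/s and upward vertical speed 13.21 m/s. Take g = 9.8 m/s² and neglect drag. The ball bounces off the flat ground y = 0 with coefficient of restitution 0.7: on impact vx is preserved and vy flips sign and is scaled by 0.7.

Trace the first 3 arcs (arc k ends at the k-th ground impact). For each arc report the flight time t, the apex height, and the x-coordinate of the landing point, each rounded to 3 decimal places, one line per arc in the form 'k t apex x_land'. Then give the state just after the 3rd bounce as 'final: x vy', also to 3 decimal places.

1 2.952 12.603 37.753
2 2.245 6.176 66.470
3 1.572 3.026 86.572
final: 86.572 5.391

Arc 1: start y=3.700, vy=13.210 → t=2.952, apex=12.603, x_land=37.753, impact vy=-15.717
  bounce: vy ← 0.7·15.717 = 11.002
Arc 2: start y=0.000, vy=11.002 → t=2.245, apex=6.176, x_land=66.470, impact vy=-11.002
  bounce: vy ← 0.7·11.002 = 7.701
Arc 3: start y=0.000, vy=7.701 → t=1.572, apex=3.026, x_land=86.572, impact vy=-7.701
  bounce: vy ← 0.7·7.701 = 5.391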